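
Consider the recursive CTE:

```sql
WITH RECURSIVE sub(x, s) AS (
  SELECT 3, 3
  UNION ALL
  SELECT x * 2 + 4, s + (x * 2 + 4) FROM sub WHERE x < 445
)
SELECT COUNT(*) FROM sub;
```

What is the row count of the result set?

Base: x=3, s=3.
Iteration 1: 3 < 445 holds -> x = 3 * 2 + 4 = 10, s = 3 + 10 = 13.
Iteration 2: 10 < 445 holds -> x = 10 * 2 + 4 = 24, s = 13 + 24 = 37.
Iteration 3: 24 < 445 holds -> x = 24 * 2 + 4 = 52, s = 37 + 52 = 89.
Iteration 4: 52 < 445 holds -> x = 52 * 2 + 4 = 108, s = 89 + 108 = 197.
Iteration 5: 108 < 445 holds -> x = 108 * 2 + 4 = 220, s = 197 + 220 = 417.
Iteration 6: 220 < 445 holds -> x = 220 * 2 + 4 = 444, s = 417 + 444 = 861.
Iteration 7: 444 < 445 holds -> x = 444 * 2 + 4 = 892, s = 861 + 892 = 1753.
Iteration 8: 892 < 445 fails; recursion stops.
Total rows emitted: 8.

8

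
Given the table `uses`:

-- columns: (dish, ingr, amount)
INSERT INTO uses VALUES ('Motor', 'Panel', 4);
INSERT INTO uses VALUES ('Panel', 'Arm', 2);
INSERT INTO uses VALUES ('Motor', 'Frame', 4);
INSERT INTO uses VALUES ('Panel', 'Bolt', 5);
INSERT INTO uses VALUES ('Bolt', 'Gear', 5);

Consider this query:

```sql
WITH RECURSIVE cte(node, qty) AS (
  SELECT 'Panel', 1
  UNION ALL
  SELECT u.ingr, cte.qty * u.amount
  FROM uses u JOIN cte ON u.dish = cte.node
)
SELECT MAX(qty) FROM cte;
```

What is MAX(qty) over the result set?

Base: (Panel, qty=1).
Iteration 1: components of {Panel} -> Arm = 1*2 = 2, Bolt = 1*5 = 5.
Iteration 2: components of {Arm,Bolt} -> Gear = 5*5 = 25.
Iteration 3: no further components; recursion stops.
qty values: 1, 2, 5, 25; the maximum is 25.

25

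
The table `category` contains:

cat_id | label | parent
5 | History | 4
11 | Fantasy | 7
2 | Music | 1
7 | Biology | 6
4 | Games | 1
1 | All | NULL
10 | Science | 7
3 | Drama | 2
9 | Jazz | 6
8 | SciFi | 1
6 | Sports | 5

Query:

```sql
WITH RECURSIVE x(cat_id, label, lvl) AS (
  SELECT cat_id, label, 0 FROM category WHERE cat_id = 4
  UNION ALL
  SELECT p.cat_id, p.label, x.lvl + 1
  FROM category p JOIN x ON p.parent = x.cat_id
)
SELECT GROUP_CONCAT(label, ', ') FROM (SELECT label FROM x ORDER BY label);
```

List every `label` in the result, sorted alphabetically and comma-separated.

Base: cat_id=4 (Games) at lvl 0.
Iteration 1: rows with parent in {4} -> History (id 5, lvl 1).
Iteration 2: rows with parent in {5} -> Sports (id 6, lvl 2).
Iteration 3: rows with parent in {6} -> Biology (id 7, lvl 3), Jazz (id 9, lvl 3).
Iteration 4: rows with parent in {7,9} -> Science (id 10, lvl 4), Fantasy (id 11, lvl 4).
Iteration 5: no rows with parent in {10,11}; recursion stops.

Biology, Fantasy, Games, History, Jazz, Science, Sports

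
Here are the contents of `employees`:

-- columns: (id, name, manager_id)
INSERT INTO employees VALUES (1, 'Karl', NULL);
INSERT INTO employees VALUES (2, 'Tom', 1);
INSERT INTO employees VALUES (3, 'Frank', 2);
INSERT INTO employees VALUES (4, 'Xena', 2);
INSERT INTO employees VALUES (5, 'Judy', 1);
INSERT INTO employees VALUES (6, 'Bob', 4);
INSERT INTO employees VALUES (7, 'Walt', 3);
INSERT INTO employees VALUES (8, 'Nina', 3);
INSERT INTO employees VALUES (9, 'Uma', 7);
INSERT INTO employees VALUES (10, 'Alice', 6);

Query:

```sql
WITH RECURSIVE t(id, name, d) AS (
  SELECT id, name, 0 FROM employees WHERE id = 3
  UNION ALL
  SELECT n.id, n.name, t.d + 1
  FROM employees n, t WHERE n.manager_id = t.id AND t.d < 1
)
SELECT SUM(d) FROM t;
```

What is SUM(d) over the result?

Base: id=3 (Frank) at d 0.
Iteration 1: rows with manager_id in {3} -> Walt (id 7, d 1), Nina (id 8, d 1).
Iteration 2: d < 1 fails for all current rows; recursion stops.
SUM(d) = 0 + 1 + 1 = 2.

2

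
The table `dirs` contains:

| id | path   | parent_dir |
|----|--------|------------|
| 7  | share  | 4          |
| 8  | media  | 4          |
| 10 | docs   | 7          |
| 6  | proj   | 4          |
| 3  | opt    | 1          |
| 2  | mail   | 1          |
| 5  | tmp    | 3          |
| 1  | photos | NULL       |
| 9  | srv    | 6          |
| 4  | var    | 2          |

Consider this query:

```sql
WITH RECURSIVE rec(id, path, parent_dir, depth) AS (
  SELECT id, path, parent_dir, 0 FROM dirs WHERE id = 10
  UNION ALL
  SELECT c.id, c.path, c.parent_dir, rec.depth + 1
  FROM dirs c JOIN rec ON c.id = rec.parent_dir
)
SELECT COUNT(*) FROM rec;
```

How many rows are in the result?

5

Base: id=10 (docs), parent_dir=7, depth 0.
Iteration 1: join on id=7 -> share (id 7, parent_dir=4, depth 1).
Iteration 2: join on id=4 -> var (id 4, parent_dir=2, depth 2).
Iteration 3: join on id=2 -> mail (id 2, parent_dir=1, depth 3).
Iteration 4: join on id=1 -> photos (id 1, parent_dir=NULL, depth 4).
Iteration 5: parent_dir is NULL; no match; recursion stops.
Total rows emitted: 5.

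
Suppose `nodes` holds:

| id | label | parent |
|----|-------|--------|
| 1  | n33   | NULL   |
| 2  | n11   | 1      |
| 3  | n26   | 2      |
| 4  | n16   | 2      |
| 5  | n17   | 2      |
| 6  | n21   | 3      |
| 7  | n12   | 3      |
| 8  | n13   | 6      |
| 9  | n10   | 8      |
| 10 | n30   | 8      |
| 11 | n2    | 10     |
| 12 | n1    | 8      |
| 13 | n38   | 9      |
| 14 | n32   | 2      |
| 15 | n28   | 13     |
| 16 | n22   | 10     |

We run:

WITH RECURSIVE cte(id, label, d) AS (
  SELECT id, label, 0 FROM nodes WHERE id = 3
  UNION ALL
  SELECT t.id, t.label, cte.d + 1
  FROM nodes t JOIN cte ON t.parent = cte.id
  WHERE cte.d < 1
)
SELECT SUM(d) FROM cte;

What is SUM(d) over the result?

Base: id=3 (n26) at d 0.
Iteration 1: rows with parent in {3} -> n21 (id 6, d 1), n12 (id 7, d 1).
Iteration 2: d < 1 fails for all current rows; recursion stops.
SUM(d) = 0 + 1 + 1 = 2.

2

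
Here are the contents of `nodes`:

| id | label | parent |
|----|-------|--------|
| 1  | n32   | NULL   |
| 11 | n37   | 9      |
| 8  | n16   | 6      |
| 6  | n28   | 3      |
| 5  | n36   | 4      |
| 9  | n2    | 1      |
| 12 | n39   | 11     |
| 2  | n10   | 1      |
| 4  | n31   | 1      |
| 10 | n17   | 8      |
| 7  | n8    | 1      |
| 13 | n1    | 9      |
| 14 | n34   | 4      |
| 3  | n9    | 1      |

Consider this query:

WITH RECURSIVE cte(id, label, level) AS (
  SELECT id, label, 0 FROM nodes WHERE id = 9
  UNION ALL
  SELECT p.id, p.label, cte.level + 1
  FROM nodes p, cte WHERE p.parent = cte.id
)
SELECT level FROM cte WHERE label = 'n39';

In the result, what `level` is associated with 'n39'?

Base: id=9 (n2) at level 0.
Iteration 1: rows with parent in {9} -> n37 (id 11, level 1), n1 (id 13, level 1).
Iteration 2: rows with parent in {11,13} -> n39 (id 12, level 2).
Iteration 3: no rows with parent in {12}; recursion stops.

2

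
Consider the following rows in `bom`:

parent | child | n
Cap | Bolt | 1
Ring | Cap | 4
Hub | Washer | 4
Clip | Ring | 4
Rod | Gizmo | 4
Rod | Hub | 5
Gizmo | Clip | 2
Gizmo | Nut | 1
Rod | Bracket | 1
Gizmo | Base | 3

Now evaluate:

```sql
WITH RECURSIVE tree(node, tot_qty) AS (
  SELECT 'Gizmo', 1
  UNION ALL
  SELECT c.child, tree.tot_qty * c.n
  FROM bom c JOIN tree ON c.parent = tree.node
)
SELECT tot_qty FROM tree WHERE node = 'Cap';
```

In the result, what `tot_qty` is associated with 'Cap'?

Base: (Gizmo, tot_qty=1).
Iteration 1: components of {Gizmo} -> Base = 1*3 = 3, Clip = 1*2 = 2, Nut = 1*1 = 1.
Iteration 2: components of {Base,Clip,Nut} -> Ring = 2*4 = 8.
Iteration 3: components of {Ring} -> Cap = 8*4 = 32.
Iteration 4: components of {Cap} -> Bolt = 32*1 = 32.
Iteration 5: no further components; recursion stops.

32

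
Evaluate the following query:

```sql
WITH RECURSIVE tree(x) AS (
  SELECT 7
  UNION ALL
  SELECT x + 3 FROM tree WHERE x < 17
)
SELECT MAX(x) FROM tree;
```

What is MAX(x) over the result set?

19

Base: x=7.
Iteration 1: 7 < 17 holds -> x = 7 + 3 = 10.
Iteration 2: 10 < 17 holds -> x = 10 + 3 = 13.
Iteration 3: 13 < 17 holds -> x = 13 + 3 = 16.
Iteration 4: 16 < 17 holds -> x = 16 + 3 = 19.
Iteration 5: 19 < 17 fails; recursion stops.
x values: 7, 10, 13, 16, 19; the maximum is 19.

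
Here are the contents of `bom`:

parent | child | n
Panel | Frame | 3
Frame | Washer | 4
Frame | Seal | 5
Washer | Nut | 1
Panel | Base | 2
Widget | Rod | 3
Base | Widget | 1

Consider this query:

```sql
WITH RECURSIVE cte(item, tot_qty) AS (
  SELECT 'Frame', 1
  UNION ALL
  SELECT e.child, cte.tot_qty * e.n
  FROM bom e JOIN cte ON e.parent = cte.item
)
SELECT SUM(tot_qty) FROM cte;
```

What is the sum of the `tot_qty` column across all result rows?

14

Base: (Frame, tot_qty=1).
Iteration 1: components of {Frame} -> Seal = 1*5 = 5, Washer = 1*4 = 4.
Iteration 2: components of {Seal,Washer} -> Nut = 4*1 = 4.
Iteration 3: no further components; recursion stops.
SUM(tot_qty) = 1 + 5 + 4 + 4 = 14.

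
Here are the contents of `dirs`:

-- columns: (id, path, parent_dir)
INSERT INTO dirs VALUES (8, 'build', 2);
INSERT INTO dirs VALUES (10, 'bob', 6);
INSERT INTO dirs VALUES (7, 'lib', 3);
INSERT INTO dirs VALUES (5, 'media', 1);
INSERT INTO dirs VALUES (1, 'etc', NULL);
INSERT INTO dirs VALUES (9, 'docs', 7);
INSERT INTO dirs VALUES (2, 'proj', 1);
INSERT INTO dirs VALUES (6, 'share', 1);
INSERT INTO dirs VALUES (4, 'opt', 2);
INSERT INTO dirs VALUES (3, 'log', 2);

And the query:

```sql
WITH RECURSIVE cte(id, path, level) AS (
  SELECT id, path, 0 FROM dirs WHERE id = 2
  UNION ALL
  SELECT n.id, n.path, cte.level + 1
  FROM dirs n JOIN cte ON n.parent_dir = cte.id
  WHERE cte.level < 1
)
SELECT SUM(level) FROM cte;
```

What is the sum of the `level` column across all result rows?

3

Base: id=2 (proj) at level 0.
Iteration 1: rows with parent_dir in {2} -> log (id 3, level 1), opt (id 4, level 1), build (id 8, level 1).
Iteration 2: level < 1 fails for all current rows; recursion stops.
SUM(level) = 0 + 1 + 1 + 1 = 3.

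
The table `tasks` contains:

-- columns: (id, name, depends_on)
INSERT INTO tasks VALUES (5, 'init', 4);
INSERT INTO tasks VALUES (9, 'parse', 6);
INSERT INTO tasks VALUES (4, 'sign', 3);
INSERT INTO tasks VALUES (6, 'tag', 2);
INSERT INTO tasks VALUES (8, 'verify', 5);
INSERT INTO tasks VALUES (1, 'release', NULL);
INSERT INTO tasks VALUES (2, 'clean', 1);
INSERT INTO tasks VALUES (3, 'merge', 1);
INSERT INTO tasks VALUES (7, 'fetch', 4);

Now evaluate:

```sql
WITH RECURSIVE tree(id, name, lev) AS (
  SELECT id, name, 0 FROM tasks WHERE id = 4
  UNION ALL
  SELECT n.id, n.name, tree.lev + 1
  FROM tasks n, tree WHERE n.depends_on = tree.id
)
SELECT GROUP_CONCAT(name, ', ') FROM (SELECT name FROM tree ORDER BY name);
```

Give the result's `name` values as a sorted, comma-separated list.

Base: id=4 (sign) at lev 0.
Iteration 1: rows with depends_on in {4} -> init (id 5, lev 1), fetch (id 7, lev 1).
Iteration 2: rows with depends_on in {5,7} -> verify (id 8, lev 2).
Iteration 3: no rows with depends_on in {8}; recursion stops.

fetch, init, sign, verify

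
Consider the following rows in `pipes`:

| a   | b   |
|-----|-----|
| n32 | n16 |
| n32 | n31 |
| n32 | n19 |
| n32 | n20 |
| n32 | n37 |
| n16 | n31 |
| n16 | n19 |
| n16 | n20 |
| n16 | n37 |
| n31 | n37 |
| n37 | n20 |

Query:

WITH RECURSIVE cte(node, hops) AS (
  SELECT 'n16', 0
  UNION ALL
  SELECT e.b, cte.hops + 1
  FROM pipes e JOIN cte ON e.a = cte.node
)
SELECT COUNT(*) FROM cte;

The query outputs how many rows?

Base: (n16, hops=0).
Iteration 1: edges from {n16} -> (n19, hops=1), (n20, hops=1), (n31, hops=1), (n37, hops=1).
Iteration 2: edges from {n19,n20,n31,n37} -> (n20, hops=2), (n37, hops=2).
Iteration 3: edges from {n20,n37} -> (n20, hops=3).
Iteration 4: no outgoing edges from {n20}; recursion stops.
Total rows emitted: 8.

8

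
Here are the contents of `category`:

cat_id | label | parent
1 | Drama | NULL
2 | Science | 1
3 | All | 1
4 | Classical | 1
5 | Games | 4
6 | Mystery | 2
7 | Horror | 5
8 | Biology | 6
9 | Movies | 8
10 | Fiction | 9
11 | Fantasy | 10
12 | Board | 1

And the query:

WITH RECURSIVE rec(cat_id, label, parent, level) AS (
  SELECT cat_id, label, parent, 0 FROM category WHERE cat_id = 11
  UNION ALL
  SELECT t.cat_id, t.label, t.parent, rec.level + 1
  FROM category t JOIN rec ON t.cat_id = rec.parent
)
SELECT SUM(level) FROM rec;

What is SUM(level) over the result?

Base: cat_id=11 (Fantasy), parent=10, level 0.
Iteration 1: join on cat_id=10 -> Fiction (id 10, parent=9, level 1).
Iteration 2: join on cat_id=9 -> Movies (id 9, parent=8, level 2).
Iteration 3: join on cat_id=8 -> Biology (id 8, parent=6, level 3).
Iteration 4: join on cat_id=6 -> Mystery (id 6, parent=2, level 4).
Iteration 5: join on cat_id=2 -> Science (id 2, parent=1, level 5).
Iteration 6: join on cat_id=1 -> Drama (id 1, parent=NULL, level 6).
Iteration 7: parent is NULL; no match; recursion stops.
SUM(level) = 0 + 1 + 2 + 3 + 4 + 5 + 6 = 21.

21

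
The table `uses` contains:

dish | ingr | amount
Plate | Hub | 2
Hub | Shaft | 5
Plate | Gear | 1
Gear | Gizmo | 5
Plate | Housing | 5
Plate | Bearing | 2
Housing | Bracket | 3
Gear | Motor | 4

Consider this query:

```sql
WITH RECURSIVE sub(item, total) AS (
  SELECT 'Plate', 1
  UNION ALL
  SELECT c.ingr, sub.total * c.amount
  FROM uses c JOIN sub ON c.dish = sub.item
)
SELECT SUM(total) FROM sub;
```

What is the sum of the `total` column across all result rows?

Base: (Plate, total=1).
Iteration 1: components of {Plate} -> Bearing = 1*2 = 2, Gear = 1*1 = 1, Housing = 1*5 = 5, Hub = 1*2 = 2.
Iteration 2: components of {Bearing,Gear,Housing,Hub} -> Bracket = 5*3 = 15, Gizmo = 1*5 = 5, Motor = 1*4 = 4, Shaft = 2*5 = 10.
Iteration 3: no further components; recursion stops.
SUM(total) = 1 + 2 + 1 + 5 + 2 + 10 + 5 + 4 + 15 = 45.

45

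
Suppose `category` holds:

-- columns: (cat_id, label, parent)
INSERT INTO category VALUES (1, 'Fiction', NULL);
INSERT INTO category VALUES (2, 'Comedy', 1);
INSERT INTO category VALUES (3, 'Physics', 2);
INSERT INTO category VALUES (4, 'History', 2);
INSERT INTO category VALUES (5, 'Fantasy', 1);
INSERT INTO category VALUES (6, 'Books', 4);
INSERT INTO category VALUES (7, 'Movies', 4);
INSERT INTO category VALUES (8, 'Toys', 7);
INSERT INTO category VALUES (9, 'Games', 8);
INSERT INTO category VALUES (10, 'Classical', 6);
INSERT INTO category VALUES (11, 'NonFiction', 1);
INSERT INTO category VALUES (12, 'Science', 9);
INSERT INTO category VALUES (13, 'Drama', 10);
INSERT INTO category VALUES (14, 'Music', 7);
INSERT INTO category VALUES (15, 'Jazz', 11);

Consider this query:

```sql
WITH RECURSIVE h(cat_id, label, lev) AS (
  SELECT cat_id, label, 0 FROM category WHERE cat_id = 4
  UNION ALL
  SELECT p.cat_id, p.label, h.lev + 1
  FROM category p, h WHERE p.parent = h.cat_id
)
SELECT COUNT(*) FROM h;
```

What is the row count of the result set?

Base: cat_id=4 (History) at lev 0.
Iteration 1: rows with parent in {4} -> Books (id 6, lev 1), Movies (id 7, lev 1).
Iteration 2: rows with parent in {6,7} -> Toys (id 8, lev 2), Classical (id 10, lev 2), Music (id 14, lev 2).
Iteration 3: rows with parent in {8,10,14} -> Games (id 9, lev 3), Drama (id 13, lev 3).
Iteration 4: rows with parent in {9,13} -> Science (id 12, lev 4).
Iteration 5: no rows with parent in {12}; recursion stops.
Total rows emitted: 9.

9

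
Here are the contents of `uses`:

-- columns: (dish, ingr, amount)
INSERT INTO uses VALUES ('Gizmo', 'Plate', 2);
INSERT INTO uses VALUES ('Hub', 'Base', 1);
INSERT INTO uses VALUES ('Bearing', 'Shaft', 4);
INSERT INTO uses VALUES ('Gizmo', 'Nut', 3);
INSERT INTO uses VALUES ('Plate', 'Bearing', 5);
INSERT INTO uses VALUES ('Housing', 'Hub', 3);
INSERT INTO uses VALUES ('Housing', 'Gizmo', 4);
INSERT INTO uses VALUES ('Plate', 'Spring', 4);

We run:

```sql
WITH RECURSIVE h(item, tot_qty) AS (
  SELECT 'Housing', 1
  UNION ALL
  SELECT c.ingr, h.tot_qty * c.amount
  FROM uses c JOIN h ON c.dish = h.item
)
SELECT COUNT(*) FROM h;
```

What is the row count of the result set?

9

Base: (Housing, tot_qty=1).
Iteration 1: components of {Housing} -> Gizmo = 1*4 = 4, Hub = 1*3 = 3.
Iteration 2: components of {Gizmo,Hub} -> Base = 3*1 = 3, Nut = 4*3 = 12, Plate = 4*2 = 8.
Iteration 3: components of {Base,Nut,Plate} -> Bearing = 8*5 = 40, Spring = 8*4 = 32.
Iteration 4: components of {Bearing,Spring} -> Shaft = 40*4 = 160.
Iteration 5: no further components; recursion stops.
Total rows emitted: 9.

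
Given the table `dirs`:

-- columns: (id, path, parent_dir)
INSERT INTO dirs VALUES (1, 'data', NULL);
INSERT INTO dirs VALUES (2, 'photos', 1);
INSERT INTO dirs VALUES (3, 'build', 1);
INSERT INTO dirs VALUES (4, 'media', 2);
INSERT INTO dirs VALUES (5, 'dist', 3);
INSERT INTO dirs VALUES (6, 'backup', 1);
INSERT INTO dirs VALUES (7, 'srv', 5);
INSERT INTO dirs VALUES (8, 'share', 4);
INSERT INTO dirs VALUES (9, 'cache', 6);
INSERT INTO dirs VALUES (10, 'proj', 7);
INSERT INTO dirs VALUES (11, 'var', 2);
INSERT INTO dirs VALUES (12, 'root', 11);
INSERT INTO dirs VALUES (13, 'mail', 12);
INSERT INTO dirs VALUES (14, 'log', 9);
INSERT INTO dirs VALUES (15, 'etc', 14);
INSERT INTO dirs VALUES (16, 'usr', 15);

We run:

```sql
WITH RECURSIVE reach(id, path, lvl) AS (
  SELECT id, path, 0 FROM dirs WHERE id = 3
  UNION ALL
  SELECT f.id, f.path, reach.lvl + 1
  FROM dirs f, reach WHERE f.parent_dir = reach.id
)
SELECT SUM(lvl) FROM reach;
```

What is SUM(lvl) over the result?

Base: id=3 (build) at lvl 0.
Iteration 1: rows with parent_dir in {3} -> dist (id 5, lvl 1).
Iteration 2: rows with parent_dir in {5} -> srv (id 7, lvl 2).
Iteration 3: rows with parent_dir in {7} -> proj (id 10, lvl 3).
Iteration 4: no rows with parent_dir in {10}; recursion stops.
SUM(lvl) = 0 + 1 + 2 + 3 = 6.

6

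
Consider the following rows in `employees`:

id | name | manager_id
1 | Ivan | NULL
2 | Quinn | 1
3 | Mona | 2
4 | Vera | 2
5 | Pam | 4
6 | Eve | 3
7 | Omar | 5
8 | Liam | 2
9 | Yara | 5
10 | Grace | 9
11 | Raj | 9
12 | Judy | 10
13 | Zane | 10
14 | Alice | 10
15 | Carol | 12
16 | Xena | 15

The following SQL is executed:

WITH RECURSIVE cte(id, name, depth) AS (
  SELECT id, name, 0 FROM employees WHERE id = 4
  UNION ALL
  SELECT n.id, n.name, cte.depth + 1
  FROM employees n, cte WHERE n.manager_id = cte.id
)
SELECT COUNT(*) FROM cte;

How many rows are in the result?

Base: id=4 (Vera) at depth 0.
Iteration 1: rows with manager_id in {4} -> Pam (id 5, depth 1).
Iteration 2: rows with manager_id in {5} -> Omar (id 7, depth 2), Yara (id 9, depth 2).
Iteration 3: rows with manager_id in {7,9} -> Grace (id 10, depth 3), Raj (id 11, depth 3).
Iteration 4: rows with manager_id in {10,11} -> Judy (id 12, depth 4), Zane (id 13, depth 4), Alice (id 14, depth 4).
Iteration 5: rows with manager_id in {12,13,14} -> Carol (id 15, depth 5).
Iteration 6: rows with manager_id in {15} -> Xena (id 16, depth 6).
Iteration 7: no rows with manager_id in {16}; recursion stops.
Total rows emitted: 11.

11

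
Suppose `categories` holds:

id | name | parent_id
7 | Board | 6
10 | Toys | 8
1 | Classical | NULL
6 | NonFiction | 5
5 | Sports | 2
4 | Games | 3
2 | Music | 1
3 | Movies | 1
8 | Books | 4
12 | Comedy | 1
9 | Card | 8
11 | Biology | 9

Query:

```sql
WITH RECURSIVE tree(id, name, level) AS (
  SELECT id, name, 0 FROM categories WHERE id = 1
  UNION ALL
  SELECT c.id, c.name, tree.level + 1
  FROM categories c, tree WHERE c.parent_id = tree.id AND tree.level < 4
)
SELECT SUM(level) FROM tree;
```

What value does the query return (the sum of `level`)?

Base: id=1 (Classical) at level 0.
Iteration 1: rows with parent_id in {1} -> Music (id 2, level 1), Movies (id 3, level 1), Comedy (id 12, level 1).
Iteration 2: rows with parent_id in {2,3,12} -> Games (id 4, level 2), Sports (id 5, level 2).
Iteration 3: rows with parent_id in {4,5} -> NonFiction (id 6, level 3), Books (id 8, level 3).
Iteration 4: rows with parent_id in {6,8} -> Board (id 7, level 4), Card (id 9, level 4), Toys (id 10, level 4).
Iteration 5: level < 4 fails for all current rows; recursion stops.
SUM(level) = 0 + 1 + 1 + 1 + 2 + 2 + 3 + 3 + 4 + 4 + 4 = 25.

25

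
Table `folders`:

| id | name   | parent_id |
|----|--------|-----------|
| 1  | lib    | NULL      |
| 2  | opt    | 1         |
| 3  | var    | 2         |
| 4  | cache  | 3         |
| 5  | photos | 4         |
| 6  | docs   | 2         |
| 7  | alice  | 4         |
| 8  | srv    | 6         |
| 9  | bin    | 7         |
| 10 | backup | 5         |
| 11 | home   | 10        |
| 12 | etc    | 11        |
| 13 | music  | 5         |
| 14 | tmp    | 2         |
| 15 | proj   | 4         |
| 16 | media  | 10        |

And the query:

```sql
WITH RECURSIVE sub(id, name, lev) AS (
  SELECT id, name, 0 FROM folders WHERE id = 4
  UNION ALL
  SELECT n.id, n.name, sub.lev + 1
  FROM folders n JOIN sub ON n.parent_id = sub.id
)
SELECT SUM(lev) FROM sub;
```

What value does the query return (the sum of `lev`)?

19

Base: id=4 (cache) at lev 0.
Iteration 1: rows with parent_id in {4} -> photos (id 5, lev 1), alice (id 7, lev 1), proj (id 15, lev 1).
Iteration 2: rows with parent_id in {5,7,15} -> bin (id 9, lev 2), backup (id 10, lev 2), music (id 13, lev 2).
Iteration 3: rows with parent_id in {9,10,13} -> home (id 11, lev 3), media (id 16, lev 3).
Iteration 4: rows with parent_id in {11,16} -> etc (id 12, lev 4).
Iteration 5: no rows with parent_id in {12}; recursion stops.
SUM(lev) = 0 + 1 + 1 + 1 + 2 + 2 + 2 + 3 + 3 + 4 = 19.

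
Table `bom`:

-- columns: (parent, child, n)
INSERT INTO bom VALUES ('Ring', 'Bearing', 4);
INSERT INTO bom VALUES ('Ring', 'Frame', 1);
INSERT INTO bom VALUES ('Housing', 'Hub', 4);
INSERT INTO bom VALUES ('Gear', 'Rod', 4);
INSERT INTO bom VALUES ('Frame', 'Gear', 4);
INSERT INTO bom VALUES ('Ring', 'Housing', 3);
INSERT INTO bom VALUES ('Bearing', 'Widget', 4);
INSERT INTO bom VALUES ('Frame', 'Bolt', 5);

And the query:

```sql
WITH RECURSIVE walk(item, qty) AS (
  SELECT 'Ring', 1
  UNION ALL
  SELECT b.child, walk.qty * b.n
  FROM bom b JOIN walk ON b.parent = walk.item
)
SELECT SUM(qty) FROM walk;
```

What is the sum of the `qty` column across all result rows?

62

Base: (Ring, qty=1).
Iteration 1: components of {Ring} -> Bearing = 1*4 = 4, Frame = 1*1 = 1, Housing = 1*3 = 3.
Iteration 2: components of {Bearing,Frame,Housing} -> Bolt = 1*5 = 5, Gear = 1*4 = 4, Hub = 3*4 = 12, Widget = 4*4 = 16.
Iteration 3: components of {Bolt,Gear,Hub,Widget} -> Rod = 4*4 = 16.
Iteration 4: no further components; recursion stops.
SUM(qty) = 1 + 3 + 4 + 1 + 12 + 16 + 4 + 5 + 16 = 62.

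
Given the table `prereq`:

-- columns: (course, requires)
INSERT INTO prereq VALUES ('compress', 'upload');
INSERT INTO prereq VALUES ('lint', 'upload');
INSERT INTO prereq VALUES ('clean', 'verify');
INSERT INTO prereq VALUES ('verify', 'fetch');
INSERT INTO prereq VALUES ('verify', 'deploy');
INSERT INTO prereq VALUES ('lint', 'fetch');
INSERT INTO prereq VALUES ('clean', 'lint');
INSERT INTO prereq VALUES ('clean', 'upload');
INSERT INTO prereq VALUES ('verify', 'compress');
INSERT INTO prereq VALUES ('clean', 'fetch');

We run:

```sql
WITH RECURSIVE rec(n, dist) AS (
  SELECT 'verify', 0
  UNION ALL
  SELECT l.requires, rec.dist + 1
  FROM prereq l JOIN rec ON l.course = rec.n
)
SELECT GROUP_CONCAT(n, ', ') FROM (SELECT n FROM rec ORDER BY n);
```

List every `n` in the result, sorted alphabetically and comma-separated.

compress, deploy, fetch, upload, verify

Base: (verify, dist=0).
Iteration 1: edges from {verify} -> (compress, dist=1), (deploy, dist=1), (fetch, dist=1).
Iteration 2: edges from {compress,deploy,fetch} -> (upload, dist=2).
Iteration 3: no outgoing edges from {upload}; recursion stops.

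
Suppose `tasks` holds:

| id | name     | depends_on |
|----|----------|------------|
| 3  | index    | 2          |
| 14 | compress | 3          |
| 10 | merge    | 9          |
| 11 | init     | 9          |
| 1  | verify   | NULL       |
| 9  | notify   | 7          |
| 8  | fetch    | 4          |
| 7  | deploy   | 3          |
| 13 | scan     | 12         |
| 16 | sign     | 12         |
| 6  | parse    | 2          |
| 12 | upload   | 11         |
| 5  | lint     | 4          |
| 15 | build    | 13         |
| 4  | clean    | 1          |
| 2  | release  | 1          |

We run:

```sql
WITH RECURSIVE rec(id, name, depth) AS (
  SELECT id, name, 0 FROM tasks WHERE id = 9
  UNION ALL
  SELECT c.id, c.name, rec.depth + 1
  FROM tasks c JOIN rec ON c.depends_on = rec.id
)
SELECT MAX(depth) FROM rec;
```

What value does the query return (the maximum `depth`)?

4

Base: id=9 (notify) at depth 0.
Iteration 1: rows with depends_on in {9} -> merge (id 10, depth 1), init (id 11, depth 1).
Iteration 2: rows with depends_on in {10,11} -> upload (id 12, depth 2).
Iteration 3: rows with depends_on in {12} -> scan (id 13, depth 3), sign (id 16, depth 3).
Iteration 4: rows with depends_on in {13,16} -> build (id 15, depth 4).
Iteration 5: no rows with depends_on in {15}; recursion stops.
depth values: 0, 1, 1, 2, 3, 3, 4; the maximum is 4.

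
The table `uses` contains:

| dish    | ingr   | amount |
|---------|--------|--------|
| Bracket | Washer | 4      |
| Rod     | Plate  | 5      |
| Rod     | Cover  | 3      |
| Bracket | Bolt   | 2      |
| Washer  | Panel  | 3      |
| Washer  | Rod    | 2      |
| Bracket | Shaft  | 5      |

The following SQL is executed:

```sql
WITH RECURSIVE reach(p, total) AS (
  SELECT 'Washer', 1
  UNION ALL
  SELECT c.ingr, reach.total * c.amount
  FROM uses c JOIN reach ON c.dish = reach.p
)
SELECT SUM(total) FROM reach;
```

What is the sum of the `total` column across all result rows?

Base: (Washer, total=1).
Iteration 1: components of {Washer} -> Panel = 1*3 = 3, Rod = 1*2 = 2.
Iteration 2: components of {Panel,Rod} -> Cover = 2*3 = 6, Plate = 2*5 = 10.
Iteration 3: no further components; recursion stops.
SUM(total) = 1 + 2 + 3 + 10 + 6 = 22.

22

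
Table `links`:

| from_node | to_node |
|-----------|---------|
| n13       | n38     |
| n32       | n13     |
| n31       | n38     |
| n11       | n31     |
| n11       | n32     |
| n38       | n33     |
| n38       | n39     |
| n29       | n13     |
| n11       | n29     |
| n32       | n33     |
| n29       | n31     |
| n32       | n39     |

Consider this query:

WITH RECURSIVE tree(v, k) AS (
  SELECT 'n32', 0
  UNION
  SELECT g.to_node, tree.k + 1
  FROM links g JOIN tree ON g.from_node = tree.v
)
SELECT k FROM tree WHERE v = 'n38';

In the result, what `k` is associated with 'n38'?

2

Base: (n32, k=0).
Iteration 1: edges from {n32} -> (n13, k=1), (n33, k=1), (n39, k=1).
Iteration 2: edges from {n13,n33,n39} -> (n38, k=2).
Iteration 3: edges from {n38} -> (n33, k=3), (n39, k=3).
Iteration 4: no outgoing edges from {n33,n39}; recursion stops.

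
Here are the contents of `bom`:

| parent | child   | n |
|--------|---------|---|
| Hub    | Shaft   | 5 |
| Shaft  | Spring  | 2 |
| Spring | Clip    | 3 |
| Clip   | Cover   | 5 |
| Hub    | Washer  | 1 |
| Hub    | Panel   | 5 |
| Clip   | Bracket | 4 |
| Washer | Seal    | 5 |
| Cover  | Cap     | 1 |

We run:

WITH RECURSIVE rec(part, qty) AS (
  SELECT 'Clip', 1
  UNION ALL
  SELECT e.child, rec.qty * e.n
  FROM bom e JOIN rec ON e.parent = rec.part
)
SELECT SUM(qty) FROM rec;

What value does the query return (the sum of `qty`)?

Base: (Clip, qty=1).
Iteration 1: components of {Clip} -> Bracket = 1*4 = 4, Cover = 1*5 = 5.
Iteration 2: components of {Bracket,Cover} -> Cap = 5*1 = 5.
Iteration 3: no further components; recursion stops.
SUM(qty) = 1 + 5 + 4 + 5 = 15.

15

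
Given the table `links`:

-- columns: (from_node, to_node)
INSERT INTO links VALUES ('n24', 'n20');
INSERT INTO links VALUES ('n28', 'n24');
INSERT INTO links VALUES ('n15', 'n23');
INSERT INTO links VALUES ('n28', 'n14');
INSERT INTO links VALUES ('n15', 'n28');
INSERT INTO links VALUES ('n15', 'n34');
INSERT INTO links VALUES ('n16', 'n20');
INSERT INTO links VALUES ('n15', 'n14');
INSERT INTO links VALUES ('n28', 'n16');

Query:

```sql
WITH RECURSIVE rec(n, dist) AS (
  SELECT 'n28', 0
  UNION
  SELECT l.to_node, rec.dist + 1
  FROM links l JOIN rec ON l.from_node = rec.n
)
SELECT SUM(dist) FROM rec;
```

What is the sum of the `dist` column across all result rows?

5

Base: (n28, dist=0).
Iteration 1: edges from {n28} -> (n14, dist=1), (n16, dist=1), (n24, dist=1).
Iteration 2: edges from {n14,n16,n24} -> (n20, dist=2). [UNION drops 1 duplicate row(s)]
Iteration 3: no outgoing edges from {n20}; recursion stops.
SUM(dist) = 0 + 1 + 1 + 1 + 2 = 5.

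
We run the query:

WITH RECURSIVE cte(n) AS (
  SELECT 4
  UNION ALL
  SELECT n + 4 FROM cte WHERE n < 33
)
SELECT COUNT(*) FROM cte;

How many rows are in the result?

Base: n=4.
Iteration 1: 4 < 33 holds -> n = 4 + 4 = 8.
Iteration 2: 8 < 33 holds -> n = 8 + 4 = 12.
Iteration 3: 12 < 33 holds -> n = 12 + 4 = 16.
Iteration 4: 16 < 33 holds -> n = 16 + 4 = 20.
Iteration 5: 20 < 33 holds -> n = 20 + 4 = 24.
Iteration 6: 24 < 33 holds -> n = 24 + 4 = 28.
Iteration 7: 28 < 33 holds -> n = 28 + 4 = 32.
Iteration 8: 32 < 33 holds -> n = 32 + 4 = 36.
Iteration 9: 36 < 33 fails; recursion stops.
Total rows emitted: 9.

9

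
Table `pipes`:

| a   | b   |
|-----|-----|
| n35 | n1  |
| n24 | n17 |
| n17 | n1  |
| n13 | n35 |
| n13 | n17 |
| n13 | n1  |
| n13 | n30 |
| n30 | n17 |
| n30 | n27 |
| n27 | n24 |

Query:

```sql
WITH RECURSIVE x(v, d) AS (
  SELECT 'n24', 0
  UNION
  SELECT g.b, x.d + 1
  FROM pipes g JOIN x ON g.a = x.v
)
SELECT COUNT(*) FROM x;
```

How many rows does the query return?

Base: (n24, d=0).
Iteration 1: edges from {n24} -> (n17, d=1).
Iteration 2: edges from {n17} -> (n1, d=2).
Iteration 3: no outgoing edges from {n1}; recursion stops.
Total rows emitted: 3.

3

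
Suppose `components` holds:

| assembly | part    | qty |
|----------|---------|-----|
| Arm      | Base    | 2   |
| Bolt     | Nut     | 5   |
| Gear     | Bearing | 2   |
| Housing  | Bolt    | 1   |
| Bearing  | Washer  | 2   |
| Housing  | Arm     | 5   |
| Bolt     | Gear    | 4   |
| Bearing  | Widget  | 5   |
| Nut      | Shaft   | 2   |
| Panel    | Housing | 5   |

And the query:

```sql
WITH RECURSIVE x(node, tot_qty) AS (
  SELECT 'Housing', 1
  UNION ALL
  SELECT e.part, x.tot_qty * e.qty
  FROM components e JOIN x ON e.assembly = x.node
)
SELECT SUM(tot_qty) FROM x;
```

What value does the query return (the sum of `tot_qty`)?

100

Base: (Housing, tot_qty=1).
Iteration 1: components of {Housing} -> Arm = 1*5 = 5, Bolt = 1*1 = 1.
Iteration 2: components of {Arm,Bolt} -> Base = 5*2 = 10, Gear = 1*4 = 4, Nut = 1*5 = 5.
Iteration 3: components of {Base,Gear,Nut} -> Bearing = 4*2 = 8, Shaft = 5*2 = 10.
Iteration 4: components of {Bearing,Shaft} -> Washer = 8*2 = 16, Widget = 8*5 = 40.
Iteration 5: no further components; recursion stops.
SUM(tot_qty) = 1 + 1 + 5 + 5 + 4 + 10 + 10 + 8 + 40 + 16 = 100.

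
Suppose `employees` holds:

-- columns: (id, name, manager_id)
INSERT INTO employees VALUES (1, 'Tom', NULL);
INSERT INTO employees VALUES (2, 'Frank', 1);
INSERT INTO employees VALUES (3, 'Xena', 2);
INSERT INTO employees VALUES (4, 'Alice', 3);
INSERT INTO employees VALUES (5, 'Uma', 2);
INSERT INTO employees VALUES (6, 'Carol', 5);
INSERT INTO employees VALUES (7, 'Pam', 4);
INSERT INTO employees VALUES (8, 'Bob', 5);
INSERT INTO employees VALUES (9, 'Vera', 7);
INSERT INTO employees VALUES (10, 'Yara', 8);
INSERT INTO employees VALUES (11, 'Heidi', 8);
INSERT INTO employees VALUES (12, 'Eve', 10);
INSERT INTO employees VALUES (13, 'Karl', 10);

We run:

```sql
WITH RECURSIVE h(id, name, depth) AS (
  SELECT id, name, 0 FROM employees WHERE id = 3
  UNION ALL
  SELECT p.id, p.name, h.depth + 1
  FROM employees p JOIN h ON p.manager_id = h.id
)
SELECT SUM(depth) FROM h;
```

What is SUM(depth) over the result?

6

Base: id=3 (Xena) at depth 0.
Iteration 1: rows with manager_id in {3} -> Alice (id 4, depth 1).
Iteration 2: rows with manager_id in {4} -> Pam (id 7, depth 2).
Iteration 3: rows with manager_id in {7} -> Vera (id 9, depth 3).
Iteration 4: no rows with manager_id in {9}; recursion stops.
SUM(depth) = 0 + 1 + 2 + 3 = 6.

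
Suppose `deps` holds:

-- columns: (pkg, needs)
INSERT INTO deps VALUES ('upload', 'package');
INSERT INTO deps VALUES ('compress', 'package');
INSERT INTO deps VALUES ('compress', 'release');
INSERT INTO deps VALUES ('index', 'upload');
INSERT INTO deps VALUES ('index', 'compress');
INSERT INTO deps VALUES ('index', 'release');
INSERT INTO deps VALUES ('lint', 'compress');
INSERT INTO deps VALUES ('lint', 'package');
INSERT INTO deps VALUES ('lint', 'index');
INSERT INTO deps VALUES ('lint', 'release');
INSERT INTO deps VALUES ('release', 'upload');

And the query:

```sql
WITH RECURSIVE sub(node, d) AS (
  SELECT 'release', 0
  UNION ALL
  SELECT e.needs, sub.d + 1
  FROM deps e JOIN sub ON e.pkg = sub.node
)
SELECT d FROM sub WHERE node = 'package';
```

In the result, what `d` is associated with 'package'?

Base: (release, d=0).
Iteration 1: edges from {release} -> (upload, d=1).
Iteration 2: edges from {upload} -> (package, d=2).
Iteration 3: no outgoing edges from {package}; recursion stops.

2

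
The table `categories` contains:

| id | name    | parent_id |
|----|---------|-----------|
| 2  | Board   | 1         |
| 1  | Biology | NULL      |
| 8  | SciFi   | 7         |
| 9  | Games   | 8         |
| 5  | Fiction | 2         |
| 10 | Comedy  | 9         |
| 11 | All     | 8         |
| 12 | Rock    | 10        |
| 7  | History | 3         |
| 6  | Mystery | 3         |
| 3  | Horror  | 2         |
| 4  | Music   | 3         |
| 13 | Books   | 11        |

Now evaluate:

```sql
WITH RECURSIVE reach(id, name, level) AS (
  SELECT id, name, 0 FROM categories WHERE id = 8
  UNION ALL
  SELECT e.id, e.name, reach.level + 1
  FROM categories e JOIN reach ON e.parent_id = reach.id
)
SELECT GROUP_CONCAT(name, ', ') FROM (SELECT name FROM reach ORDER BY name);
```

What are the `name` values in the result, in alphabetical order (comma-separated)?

All, Books, Comedy, Games, Rock, SciFi

Base: id=8 (SciFi) at level 0.
Iteration 1: rows with parent_id in {8} -> Games (id 9, level 1), All (id 11, level 1).
Iteration 2: rows with parent_id in {9,11} -> Comedy (id 10, level 2), Books (id 13, level 2).
Iteration 3: rows with parent_id in {10,13} -> Rock (id 12, level 3).
Iteration 4: no rows with parent_id in {12}; recursion stops.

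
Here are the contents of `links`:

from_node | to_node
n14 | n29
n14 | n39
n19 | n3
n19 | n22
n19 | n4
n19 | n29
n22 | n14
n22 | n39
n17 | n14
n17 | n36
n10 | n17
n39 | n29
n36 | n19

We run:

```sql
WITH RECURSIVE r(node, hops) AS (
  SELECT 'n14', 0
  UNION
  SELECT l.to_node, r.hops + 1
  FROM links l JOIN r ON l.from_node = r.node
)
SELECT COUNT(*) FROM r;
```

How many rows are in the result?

4

Base: (n14, hops=0).
Iteration 1: edges from {n14} -> (n29, hops=1), (n39, hops=1).
Iteration 2: edges from {n29,n39} -> (n29, hops=2).
Iteration 3: no outgoing edges from {n29}; recursion stops.
Total rows emitted: 4.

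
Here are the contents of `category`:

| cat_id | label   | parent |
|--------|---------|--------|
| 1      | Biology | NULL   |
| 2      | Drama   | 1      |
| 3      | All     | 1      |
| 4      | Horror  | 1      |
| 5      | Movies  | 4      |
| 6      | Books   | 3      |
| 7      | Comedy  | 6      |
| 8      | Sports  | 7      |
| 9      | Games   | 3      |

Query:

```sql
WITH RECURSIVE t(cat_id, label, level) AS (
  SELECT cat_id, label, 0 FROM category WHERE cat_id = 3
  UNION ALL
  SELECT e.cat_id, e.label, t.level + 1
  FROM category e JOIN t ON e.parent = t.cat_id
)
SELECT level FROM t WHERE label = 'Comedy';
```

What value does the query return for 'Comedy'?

Base: cat_id=3 (All) at level 0.
Iteration 1: rows with parent in {3} -> Books (id 6, level 1), Games (id 9, level 1).
Iteration 2: rows with parent in {6,9} -> Comedy (id 7, level 2).
Iteration 3: rows with parent in {7} -> Sports (id 8, level 3).
Iteration 4: no rows with parent in {8}; recursion stops.

2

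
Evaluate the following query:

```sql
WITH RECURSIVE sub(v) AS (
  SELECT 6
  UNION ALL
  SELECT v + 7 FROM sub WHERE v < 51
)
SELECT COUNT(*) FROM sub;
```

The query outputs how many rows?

8

Base: v=6.
Iteration 1: 6 < 51 holds -> v = 6 + 7 = 13.
Iteration 2: 13 < 51 holds -> v = 13 + 7 = 20.
Iteration 3: 20 < 51 holds -> v = 20 + 7 = 27.
Iteration 4: 27 < 51 holds -> v = 27 + 7 = 34.
Iteration 5: 34 < 51 holds -> v = 34 + 7 = 41.
Iteration 6: 41 < 51 holds -> v = 41 + 7 = 48.
Iteration 7: 48 < 51 holds -> v = 48 + 7 = 55.
Iteration 8: 55 < 51 fails; recursion stops.
Total rows emitted: 8.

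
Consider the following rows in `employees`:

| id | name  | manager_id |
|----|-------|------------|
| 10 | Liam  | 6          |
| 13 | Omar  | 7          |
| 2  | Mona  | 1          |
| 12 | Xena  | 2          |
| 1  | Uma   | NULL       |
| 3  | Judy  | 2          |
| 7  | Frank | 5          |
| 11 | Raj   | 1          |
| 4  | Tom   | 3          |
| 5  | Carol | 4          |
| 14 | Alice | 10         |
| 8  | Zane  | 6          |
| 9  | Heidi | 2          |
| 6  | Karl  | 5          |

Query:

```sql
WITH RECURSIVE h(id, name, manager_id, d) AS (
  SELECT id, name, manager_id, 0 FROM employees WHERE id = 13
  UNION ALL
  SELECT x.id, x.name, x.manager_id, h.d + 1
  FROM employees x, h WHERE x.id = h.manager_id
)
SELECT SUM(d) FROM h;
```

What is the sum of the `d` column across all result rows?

21

Base: id=13 (Omar), manager_id=7, d 0.
Iteration 1: join on id=7 -> Frank (id 7, manager_id=5, d 1).
Iteration 2: join on id=5 -> Carol (id 5, manager_id=4, d 2).
Iteration 3: join on id=4 -> Tom (id 4, manager_id=3, d 3).
Iteration 4: join on id=3 -> Judy (id 3, manager_id=2, d 4).
Iteration 5: join on id=2 -> Mona (id 2, manager_id=1, d 5).
Iteration 6: join on id=1 -> Uma (id 1, manager_id=NULL, d 6).
Iteration 7: manager_id is NULL; no match; recursion stops.
SUM(d) = 0 + 1 + 2 + 3 + 4 + 5 + 6 = 21.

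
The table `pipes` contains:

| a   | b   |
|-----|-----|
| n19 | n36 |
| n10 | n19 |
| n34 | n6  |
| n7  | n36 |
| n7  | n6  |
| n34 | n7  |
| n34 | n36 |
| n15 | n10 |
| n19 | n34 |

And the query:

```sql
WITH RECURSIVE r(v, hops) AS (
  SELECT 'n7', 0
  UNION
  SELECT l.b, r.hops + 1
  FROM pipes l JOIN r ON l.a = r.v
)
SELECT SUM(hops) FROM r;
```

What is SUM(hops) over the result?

Base: (n7, hops=0).
Iteration 1: edges from {n7} -> (n36, hops=1), (n6, hops=1).
Iteration 2: no outgoing edges from {n36,n6}; recursion stops.
SUM(hops) = 0 + 1 + 1 = 2.

2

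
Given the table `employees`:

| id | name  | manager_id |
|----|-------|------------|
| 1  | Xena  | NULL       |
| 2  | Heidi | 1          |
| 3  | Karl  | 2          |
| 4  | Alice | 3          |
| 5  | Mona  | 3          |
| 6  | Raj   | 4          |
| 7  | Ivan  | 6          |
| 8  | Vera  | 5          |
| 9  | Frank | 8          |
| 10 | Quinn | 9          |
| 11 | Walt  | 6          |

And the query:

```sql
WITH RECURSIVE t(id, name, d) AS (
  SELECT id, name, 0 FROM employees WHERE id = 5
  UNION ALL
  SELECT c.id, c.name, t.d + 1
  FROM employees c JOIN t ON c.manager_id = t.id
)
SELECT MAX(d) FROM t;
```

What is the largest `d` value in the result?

Base: id=5 (Mona) at d 0.
Iteration 1: rows with manager_id in {5} -> Vera (id 8, d 1).
Iteration 2: rows with manager_id in {8} -> Frank (id 9, d 2).
Iteration 3: rows with manager_id in {9} -> Quinn (id 10, d 3).
Iteration 4: no rows with manager_id in {10}; recursion stops.
d values: 0, 1, 2, 3; the maximum is 3.

3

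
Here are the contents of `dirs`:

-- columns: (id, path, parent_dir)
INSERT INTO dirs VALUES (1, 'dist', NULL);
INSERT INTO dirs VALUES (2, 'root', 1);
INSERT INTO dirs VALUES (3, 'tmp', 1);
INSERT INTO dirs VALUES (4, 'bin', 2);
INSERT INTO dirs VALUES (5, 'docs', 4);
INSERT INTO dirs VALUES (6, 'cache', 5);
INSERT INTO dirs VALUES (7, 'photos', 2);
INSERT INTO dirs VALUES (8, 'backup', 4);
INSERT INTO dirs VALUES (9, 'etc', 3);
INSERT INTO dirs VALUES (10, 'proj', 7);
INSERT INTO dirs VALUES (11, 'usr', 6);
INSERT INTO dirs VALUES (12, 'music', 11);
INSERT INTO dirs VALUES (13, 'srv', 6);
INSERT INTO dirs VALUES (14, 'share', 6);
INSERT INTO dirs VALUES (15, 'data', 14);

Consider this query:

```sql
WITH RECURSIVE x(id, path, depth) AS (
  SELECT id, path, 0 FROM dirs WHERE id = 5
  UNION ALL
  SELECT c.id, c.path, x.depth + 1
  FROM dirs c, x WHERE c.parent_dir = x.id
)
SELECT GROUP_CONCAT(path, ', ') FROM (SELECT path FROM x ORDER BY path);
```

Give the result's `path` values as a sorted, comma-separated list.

cache, data, docs, music, share, srv, usr

Base: id=5 (docs) at depth 0.
Iteration 1: rows with parent_dir in {5} -> cache (id 6, depth 1).
Iteration 2: rows with parent_dir in {6} -> usr (id 11, depth 2), srv (id 13, depth 2), share (id 14, depth 2).
Iteration 3: rows with parent_dir in {11,13,14} -> music (id 12, depth 3), data (id 15, depth 3).
Iteration 4: no rows with parent_dir in {12,15}; recursion stops.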